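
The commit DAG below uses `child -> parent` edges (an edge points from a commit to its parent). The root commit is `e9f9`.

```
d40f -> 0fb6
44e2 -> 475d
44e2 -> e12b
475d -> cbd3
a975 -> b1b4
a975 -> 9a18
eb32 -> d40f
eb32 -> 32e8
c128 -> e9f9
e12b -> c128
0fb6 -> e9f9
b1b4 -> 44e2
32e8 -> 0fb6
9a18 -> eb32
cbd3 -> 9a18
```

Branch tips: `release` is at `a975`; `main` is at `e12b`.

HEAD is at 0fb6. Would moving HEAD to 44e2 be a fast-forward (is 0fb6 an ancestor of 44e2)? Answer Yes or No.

Yes

A fast-forward from 0fb6 to 44e2 is possible iff 0fb6 is an ancestor of 44e2.
Ancestors of 44e2: {0fb6, 32e8, 44e2, 475d, 9a18, c128, cbd3, d40f, e12b, e9f9, eb32}.
0fb6 is among them, so fast-forward is possible.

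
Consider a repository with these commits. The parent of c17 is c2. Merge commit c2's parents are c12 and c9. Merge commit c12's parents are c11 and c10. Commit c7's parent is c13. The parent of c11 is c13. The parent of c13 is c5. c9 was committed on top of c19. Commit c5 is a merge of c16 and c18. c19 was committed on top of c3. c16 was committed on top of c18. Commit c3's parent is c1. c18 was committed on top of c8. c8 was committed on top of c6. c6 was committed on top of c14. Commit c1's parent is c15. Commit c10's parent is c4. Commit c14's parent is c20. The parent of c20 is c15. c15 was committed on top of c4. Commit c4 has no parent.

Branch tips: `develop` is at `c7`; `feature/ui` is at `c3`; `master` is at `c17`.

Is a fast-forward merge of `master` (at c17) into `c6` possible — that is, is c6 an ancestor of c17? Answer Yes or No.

Yes

A fast-forward from c6 to c17 is possible iff c6 is an ancestor of c17.
Ancestors of c17: {c1, c10, c11, c12, c13, c14, c15, c16, c17, c18, c19, c2, c20, c3, c4, c5, c6, c8, c9}.
c6 is among them, so fast-forward is possible.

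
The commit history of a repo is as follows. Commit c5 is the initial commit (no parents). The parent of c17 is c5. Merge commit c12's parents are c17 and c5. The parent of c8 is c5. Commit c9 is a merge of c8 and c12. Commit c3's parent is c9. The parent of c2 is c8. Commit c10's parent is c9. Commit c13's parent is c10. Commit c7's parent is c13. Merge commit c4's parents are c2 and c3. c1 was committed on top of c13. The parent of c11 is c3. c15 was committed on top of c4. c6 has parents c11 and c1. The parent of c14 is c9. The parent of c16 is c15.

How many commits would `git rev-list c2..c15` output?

6

Reachable from c15: {c12, c15, c17, c2, c3, c4, c5, c8, c9}.
Reachable from c2: {c2, c5, c8}.
In c15's history but not c2's: {c12, c15, c17, c3, c4, c9} — 6 commits.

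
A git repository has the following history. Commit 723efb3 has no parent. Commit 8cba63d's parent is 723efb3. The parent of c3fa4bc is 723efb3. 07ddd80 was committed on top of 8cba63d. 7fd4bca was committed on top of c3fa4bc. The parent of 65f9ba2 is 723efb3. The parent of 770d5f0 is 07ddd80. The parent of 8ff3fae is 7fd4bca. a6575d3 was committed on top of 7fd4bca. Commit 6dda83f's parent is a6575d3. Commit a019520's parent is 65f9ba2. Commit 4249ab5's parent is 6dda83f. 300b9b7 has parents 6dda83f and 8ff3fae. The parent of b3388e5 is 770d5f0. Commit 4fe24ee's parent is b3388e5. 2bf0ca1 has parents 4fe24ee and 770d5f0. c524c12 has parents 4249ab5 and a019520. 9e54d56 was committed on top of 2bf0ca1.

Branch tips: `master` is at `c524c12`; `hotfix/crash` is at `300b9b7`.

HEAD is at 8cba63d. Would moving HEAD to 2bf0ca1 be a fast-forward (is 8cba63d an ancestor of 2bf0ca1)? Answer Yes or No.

A fast-forward from 8cba63d to 2bf0ca1 is possible iff 8cba63d is an ancestor of 2bf0ca1.
Ancestors of 2bf0ca1: {07ddd80, 2bf0ca1, 4fe24ee, 723efb3, 770d5f0, 8cba63d, b3388e5}.
8cba63d is among them, so fast-forward is possible.

Yes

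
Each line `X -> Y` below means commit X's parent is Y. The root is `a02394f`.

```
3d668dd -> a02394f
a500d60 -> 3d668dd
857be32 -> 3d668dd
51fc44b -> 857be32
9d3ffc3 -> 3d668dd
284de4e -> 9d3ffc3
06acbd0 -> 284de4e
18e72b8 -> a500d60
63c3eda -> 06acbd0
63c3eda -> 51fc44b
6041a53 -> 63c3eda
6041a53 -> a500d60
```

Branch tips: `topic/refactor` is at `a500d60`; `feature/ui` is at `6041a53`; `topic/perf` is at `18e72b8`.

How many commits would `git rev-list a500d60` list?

Walking parent pointers from a500d60: reachable set = {3d668dd, a02394f, a500d60}.
That is 3 commits.

3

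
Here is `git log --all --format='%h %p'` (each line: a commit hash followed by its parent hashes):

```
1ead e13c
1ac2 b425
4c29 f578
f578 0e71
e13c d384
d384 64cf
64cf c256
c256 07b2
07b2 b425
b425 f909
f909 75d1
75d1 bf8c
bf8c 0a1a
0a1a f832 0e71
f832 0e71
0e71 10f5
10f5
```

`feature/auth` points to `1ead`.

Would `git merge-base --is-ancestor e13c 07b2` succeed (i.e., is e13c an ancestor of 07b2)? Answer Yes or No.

No

Ancestors of 07b2: {07b2, 0a1a, 0e71, 10f5, 75d1, b425, bf8c, f832, f909}.
e13c is not in that set, so it is not an ancestor of 07b2.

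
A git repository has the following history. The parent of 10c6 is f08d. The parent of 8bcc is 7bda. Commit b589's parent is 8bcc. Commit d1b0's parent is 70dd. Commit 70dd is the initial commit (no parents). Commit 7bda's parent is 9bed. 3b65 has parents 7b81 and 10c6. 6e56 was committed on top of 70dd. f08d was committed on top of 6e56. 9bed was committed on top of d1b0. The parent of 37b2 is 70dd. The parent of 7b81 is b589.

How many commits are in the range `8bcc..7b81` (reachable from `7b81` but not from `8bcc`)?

Reachable from 7b81: {70dd, 7b81, 7bda, 8bcc, 9bed, b589, d1b0}.
Reachable from 8bcc: {70dd, 7bda, 8bcc, 9bed, d1b0}.
In 7b81's history but not 8bcc's: {7b81, b589} — 2 commits.

2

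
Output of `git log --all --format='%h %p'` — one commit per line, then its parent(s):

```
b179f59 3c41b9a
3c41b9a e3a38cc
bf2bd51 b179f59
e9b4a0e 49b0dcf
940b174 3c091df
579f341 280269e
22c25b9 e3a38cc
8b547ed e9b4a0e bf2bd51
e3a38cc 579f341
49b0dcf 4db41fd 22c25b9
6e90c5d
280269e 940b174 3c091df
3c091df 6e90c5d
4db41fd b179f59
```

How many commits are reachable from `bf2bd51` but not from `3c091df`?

7

Reachable from bf2bd51: {280269e, 3c091df, 3c41b9a, 579f341, 6e90c5d, 940b174, b179f59, bf2bd51, e3a38cc}.
Reachable from 3c091df: {3c091df, 6e90c5d}.
In bf2bd51's history but not 3c091df's: {280269e, 3c41b9a, 579f341, 940b174, b179f59, bf2bd51, e3a38cc} — 7 commits.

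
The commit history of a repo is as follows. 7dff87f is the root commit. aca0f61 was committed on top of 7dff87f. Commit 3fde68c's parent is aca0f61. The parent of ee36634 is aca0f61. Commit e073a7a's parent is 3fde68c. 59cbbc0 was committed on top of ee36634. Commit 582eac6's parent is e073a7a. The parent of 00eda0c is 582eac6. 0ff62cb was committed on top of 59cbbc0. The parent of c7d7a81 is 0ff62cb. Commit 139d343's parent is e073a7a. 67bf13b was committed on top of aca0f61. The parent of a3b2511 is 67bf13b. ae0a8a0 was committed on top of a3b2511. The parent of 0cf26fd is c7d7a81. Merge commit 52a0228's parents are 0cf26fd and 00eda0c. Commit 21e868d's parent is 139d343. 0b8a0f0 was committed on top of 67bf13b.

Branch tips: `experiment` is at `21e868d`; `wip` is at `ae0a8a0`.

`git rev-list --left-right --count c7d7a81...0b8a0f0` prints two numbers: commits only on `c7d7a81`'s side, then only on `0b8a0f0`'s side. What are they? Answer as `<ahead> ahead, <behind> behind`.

4 ahead, 2 behind

Reachable from c7d7a81: {0ff62cb, 59cbbc0, 7dff87f, aca0f61, c7d7a81, ee36634}.
Reachable from 0b8a0f0: {0b8a0f0, 67bf13b, 7dff87f, aca0f61}.
Only in c7d7a81's history (ahead): {0ff62cb, 59cbbc0, c7d7a81, ee36634} — 4.
Only in 0b8a0f0's history (behind): {0b8a0f0, 67bf13b} — 2.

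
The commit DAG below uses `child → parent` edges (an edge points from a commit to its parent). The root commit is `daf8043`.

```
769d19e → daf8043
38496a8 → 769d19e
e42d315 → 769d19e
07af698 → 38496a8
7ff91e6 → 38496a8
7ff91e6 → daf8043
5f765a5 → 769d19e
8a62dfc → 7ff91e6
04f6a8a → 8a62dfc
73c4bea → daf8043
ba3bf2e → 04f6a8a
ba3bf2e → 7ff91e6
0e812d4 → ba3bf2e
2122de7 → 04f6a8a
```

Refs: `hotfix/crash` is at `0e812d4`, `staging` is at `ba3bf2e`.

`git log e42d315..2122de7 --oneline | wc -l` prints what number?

5

Reachable from 2122de7: {04f6a8a, 2122de7, 38496a8, 769d19e, 7ff91e6, 8a62dfc, daf8043}.
Reachable from e42d315: {769d19e, daf8043, e42d315}.
In 2122de7's history but not e42d315's: {04f6a8a, 2122de7, 38496a8, 7ff91e6, 8a62dfc} — 5 commits.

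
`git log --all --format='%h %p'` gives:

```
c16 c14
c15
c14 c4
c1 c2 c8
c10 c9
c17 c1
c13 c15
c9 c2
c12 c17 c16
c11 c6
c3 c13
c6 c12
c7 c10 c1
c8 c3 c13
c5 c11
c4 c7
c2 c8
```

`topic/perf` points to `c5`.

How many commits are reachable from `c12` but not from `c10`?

7

Reachable from c12: {c1, c10, c12, c13, c14, c15, c16, c17, c2, c3, c4, c7, c8, c9}.
Reachable from c10: {c10, c13, c15, c2, c3, c8, c9}.
In c12's history but not c10's: {c1, c12, c14, c16, c17, c4, c7} — 7 commits.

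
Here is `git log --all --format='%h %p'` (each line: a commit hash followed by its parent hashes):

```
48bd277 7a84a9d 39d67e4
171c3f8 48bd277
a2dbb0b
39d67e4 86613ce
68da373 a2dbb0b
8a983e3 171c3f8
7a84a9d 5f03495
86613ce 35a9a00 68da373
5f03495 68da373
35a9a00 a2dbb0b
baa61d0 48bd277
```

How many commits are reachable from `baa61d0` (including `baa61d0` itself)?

9

Walking parent pointers from baa61d0: reachable set = {35a9a00, 39d67e4, 48bd277, 5f03495, 68da373, 7a84a9d, 86613ce, a2dbb0b, baa61d0}.
That is 9 commits.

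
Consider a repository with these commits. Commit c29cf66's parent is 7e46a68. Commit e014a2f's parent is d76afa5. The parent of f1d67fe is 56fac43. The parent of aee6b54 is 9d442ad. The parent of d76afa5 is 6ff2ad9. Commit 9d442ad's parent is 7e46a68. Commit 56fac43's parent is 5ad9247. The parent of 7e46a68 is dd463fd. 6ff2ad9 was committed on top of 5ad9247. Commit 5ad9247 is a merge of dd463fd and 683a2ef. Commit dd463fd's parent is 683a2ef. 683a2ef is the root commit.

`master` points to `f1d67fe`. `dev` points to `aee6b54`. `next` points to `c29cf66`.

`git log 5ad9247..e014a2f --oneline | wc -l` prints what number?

3

Reachable from e014a2f: {5ad9247, 683a2ef, 6ff2ad9, d76afa5, dd463fd, e014a2f}.
Reachable from 5ad9247: {5ad9247, 683a2ef, dd463fd}.
In e014a2f's history but not 5ad9247's: {6ff2ad9, d76afa5, e014a2f} — 3 commits.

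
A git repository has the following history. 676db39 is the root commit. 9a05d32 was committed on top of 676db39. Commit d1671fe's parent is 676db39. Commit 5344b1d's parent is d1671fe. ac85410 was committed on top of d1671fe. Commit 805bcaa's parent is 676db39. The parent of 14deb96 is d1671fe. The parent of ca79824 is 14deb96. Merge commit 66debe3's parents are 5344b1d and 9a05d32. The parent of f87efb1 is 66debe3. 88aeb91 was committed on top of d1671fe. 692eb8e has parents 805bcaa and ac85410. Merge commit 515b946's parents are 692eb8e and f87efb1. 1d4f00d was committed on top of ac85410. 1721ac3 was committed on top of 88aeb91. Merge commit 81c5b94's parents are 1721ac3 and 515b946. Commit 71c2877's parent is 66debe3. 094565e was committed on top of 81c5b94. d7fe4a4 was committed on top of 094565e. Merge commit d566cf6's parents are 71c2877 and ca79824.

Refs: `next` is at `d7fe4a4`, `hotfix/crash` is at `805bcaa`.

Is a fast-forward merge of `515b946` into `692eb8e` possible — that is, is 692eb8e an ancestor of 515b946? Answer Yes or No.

A fast-forward from 692eb8e to 515b946 is possible iff 692eb8e is an ancestor of 515b946.
Ancestors of 515b946: {515b946, 5344b1d, 66debe3, 676db39, 692eb8e, 805bcaa, 9a05d32, ac85410, d1671fe, f87efb1}.
692eb8e is among them, so fast-forward is possible.

Yes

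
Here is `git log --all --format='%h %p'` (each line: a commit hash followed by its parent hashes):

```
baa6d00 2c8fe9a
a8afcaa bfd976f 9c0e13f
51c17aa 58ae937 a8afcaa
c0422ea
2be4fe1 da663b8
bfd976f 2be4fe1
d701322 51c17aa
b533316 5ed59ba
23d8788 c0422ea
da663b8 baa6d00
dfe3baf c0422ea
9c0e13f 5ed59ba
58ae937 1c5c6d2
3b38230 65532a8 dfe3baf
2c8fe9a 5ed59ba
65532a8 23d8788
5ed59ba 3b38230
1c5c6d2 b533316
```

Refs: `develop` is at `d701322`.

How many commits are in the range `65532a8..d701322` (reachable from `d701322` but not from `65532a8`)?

15

Reachable from d701322: {1c5c6d2, 23d8788, 2be4fe1, 2c8fe9a, 3b38230, 51c17aa, 58ae937, 5ed59ba, 65532a8, 9c0e13f, a8afcaa, b533316, baa6d00, bfd976f, c0422ea, d701322, da663b8, dfe3baf}.
Reachable from 65532a8: {23d8788, 65532a8, c0422ea}.
In d701322's history but not 65532a8's: {1c5c6d2, 2be4fe1, 2c8fe9a, 3b38230, 51c17aa, 58ae937, 5ed59ba, 9c0e13f, a8afcaa, b533316, baa6d00, bfd976f, d701322, da663b8, dfe3baf} — 15 commits.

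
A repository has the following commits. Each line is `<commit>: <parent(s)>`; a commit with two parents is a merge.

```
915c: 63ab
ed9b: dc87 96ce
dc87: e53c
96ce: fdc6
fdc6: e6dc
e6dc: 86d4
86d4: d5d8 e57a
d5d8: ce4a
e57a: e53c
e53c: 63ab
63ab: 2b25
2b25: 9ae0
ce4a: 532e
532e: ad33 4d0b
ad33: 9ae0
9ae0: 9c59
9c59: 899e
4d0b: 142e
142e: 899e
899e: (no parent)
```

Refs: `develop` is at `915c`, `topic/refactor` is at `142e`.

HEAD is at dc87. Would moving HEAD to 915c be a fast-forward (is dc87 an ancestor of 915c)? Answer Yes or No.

No

A fast-forward from dc87 to 915c is possible iff dc87 is an ancestor of 915c.
Ancestors of 915c: {2b25, 63ab, 899e, 915c, 9ae0, 9c59}.
dc87 is not among them, so fast-forward is not possible.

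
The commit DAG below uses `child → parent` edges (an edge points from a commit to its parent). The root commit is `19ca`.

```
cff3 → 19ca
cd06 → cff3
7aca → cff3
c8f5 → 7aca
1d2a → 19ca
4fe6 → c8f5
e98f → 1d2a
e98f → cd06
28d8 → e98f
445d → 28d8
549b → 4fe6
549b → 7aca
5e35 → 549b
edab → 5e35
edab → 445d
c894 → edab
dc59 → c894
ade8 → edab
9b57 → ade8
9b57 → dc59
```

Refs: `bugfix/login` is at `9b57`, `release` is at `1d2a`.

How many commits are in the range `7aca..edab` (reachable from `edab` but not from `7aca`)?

Reachable from edab: {19ca, 1d2a, 28d8, 445d, 4fe6, 549b, 5e35, 7aca, c8f5, cd06, cff3, e98f, edab}.
Reachable from 7aca: {19ca, 7aca, cff3}.
In edab's history but not 7aca's: {1d2a, 28d8, 445d, 4fe6, 549b, 5e35, c8f5, cd06, e98f, edab} — 10 commits.

10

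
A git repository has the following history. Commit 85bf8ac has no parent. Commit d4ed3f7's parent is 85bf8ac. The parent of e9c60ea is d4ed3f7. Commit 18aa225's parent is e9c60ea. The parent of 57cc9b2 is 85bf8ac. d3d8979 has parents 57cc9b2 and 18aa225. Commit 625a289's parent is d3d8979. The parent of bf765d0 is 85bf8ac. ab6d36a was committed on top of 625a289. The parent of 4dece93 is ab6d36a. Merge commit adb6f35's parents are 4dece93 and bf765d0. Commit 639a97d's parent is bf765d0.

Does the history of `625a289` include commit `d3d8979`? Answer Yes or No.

Yes

Ancestors of 625a289 (commits reachable by following parents): {18aa225, 57cc9b2, 625a289, 85bf8ac, d3d8979, d4ed3f7, e9c60ea}.
d3d8979 is in that set, so it is an ancestor of 625a289.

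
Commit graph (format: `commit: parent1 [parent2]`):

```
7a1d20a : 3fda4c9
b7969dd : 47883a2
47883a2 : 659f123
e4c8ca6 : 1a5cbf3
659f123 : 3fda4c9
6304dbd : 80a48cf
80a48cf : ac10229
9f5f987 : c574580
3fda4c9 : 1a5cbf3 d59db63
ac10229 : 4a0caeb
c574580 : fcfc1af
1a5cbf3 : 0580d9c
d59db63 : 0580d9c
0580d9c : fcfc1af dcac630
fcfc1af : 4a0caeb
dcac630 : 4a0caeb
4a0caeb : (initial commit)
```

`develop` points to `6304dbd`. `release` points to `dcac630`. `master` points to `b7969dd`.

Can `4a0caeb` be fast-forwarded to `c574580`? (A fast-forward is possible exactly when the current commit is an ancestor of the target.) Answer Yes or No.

A fast-forward from 4a0caeb to c574580 is possible iff 4a0caeb is an ancestor of c574580.
Ancestors of c574580: {4a0caeb, c574580, fcfc1af}.
4a0caeb is among them, so fast-forward is possible.

Yes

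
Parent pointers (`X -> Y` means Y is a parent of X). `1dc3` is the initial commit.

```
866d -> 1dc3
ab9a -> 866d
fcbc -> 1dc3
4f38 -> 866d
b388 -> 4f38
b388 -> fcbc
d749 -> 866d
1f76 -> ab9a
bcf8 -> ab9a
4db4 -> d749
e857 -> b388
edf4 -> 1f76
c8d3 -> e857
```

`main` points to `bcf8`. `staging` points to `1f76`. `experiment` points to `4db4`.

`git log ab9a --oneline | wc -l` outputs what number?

3

Walking parent pointers from ab9a: reachable set = {1dc3, 866d, ab9a}.
That is 3 commits.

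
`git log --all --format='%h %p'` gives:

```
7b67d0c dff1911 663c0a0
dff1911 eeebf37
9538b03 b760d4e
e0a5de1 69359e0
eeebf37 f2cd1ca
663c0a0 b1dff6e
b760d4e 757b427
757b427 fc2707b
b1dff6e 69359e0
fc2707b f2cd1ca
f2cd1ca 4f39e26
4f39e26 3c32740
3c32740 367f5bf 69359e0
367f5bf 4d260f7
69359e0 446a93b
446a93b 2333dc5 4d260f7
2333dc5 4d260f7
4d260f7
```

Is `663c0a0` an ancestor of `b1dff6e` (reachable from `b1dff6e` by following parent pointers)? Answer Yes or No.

No

Ancestors of b1dff6e: {2333dc5, 446a93b, 4d260f7, 69359e0, b1dff6e}.
663c0a0 is not in that set, so it is not an ancestor of b1dff6e.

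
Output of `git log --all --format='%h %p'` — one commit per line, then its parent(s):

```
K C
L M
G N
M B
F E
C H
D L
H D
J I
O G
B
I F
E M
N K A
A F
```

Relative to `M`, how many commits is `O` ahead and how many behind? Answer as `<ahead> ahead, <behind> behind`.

Reachable from O: {A, B, C, D, E, F, G, H, K, L, M, N, O}.
Reachable from M: {B, M}.
Only in O's history (ahead): {A, C, D, E, F, G, H, K, L, N, O} — 11.
Only in M's history (behind): {} — 0.

11 ahead, 0 behind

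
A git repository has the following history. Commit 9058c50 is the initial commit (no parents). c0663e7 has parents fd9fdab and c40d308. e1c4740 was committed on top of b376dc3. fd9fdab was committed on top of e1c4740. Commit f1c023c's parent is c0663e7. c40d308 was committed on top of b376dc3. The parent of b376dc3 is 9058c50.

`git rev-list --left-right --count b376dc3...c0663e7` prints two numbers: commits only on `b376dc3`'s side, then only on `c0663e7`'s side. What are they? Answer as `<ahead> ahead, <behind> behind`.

Reachable from b376dc3: {9058c50, b376dc3}.
Reachable from c0663e7: {9058c50, b376dc3, c0663e7, c40d308, e1c4740, fd9fdab}.
Only in b376dc3's history (ahead): {} — 0.
Only in c0663e7's history (behind): {c0663e7, c40d308, e1c4740, fd9fdab} — 4.

0 ahead, 4 behind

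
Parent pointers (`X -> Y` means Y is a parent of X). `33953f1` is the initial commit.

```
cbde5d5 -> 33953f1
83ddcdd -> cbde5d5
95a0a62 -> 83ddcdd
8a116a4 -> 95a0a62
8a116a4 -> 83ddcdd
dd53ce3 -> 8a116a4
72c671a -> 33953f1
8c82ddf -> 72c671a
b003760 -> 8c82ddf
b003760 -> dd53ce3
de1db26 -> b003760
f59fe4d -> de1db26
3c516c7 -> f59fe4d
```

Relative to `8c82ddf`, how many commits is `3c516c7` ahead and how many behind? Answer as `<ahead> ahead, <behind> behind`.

9 ahead, 0 behind

Reachable from 3c516c7: {33953f1, 3c516c7, 72c671a, 83ddcdd, 8a116a4, 8c82ddf, 95a0a62, b003760, cbde5d5, dd53ce3, de1db26, f59fe4d}.
Reachable from 8c82ddf: {33953f1, 72c671a, 8c82ddf}.
Only in 3c516c7's history (ahead): {3c516c7, 83ddcdd, 8a116a4, 95a0a62, b003760, cbde5d5, dd53ce3, de1db26, f59fe4d} — 9.
Only in 8c82ddf's history (behind): {} — 0.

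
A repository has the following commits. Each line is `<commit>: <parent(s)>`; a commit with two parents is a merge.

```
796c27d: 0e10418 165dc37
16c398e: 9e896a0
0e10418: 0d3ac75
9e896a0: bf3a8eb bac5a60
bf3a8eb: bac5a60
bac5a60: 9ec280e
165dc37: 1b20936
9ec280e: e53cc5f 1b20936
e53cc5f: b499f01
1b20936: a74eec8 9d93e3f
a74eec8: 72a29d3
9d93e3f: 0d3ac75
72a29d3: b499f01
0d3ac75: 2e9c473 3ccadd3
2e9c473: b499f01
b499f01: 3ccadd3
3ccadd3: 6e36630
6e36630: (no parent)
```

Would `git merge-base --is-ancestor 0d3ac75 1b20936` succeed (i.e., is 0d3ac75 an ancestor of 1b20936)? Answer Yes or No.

Yes

Ancestors of 1b20936 (commits reachable by following parents): {0d3ac75, 1b20936, 2e9c473, 3ccadd3, 6e36630, 72a29d3, 9d93e3f, a74eec8, b499f01}.
0d3ac75 is in that set, so it is an ancestor of 1b20936.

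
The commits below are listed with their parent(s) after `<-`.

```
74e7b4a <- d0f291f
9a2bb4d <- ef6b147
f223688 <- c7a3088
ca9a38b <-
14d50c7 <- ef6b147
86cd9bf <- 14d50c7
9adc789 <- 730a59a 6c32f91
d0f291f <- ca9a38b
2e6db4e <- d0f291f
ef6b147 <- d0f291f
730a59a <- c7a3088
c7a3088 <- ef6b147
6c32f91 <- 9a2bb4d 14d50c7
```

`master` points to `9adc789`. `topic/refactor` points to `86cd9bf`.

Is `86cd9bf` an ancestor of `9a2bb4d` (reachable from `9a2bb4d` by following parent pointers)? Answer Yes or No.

No

Ancestors of 9a2bb4d: {9a2bb4d, ca9a38b, d0f291f, ef6b147}.
86cd9bf is not in that set, so it is not an ancestor of 9a2bb4d.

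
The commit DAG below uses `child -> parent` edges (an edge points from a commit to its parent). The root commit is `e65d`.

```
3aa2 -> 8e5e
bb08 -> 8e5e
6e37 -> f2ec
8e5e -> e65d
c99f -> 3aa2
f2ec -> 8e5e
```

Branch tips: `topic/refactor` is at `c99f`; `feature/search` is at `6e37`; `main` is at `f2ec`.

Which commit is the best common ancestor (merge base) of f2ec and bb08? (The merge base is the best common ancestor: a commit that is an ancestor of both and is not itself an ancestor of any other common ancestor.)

Ancestors of f2ec: {8e5e, e65d, f2ec}.
Ancestors of bb08: {8e5e, bb08, e65d}.
Common ancestors: {8e5e, e65d}.
Among these, 8e5e is not an ancestor of any other common ancestor — it is the merge base.

8e5e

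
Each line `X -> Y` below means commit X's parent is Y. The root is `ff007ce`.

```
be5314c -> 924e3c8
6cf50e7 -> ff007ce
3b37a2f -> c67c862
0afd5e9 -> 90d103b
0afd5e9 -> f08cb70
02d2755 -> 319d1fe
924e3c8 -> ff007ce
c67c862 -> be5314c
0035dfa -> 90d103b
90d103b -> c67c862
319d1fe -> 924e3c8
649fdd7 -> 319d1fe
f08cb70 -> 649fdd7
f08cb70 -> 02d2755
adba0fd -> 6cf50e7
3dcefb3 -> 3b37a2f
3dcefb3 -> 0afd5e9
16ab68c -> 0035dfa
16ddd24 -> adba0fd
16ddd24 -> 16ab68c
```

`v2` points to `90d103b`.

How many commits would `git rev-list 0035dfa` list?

6

Walking parent pointers from 0035dfa: reachable set = {0035dfa, 90d103b, 924e3c8, be5314c, c67c862, ff007ce}.
That is 6 commits.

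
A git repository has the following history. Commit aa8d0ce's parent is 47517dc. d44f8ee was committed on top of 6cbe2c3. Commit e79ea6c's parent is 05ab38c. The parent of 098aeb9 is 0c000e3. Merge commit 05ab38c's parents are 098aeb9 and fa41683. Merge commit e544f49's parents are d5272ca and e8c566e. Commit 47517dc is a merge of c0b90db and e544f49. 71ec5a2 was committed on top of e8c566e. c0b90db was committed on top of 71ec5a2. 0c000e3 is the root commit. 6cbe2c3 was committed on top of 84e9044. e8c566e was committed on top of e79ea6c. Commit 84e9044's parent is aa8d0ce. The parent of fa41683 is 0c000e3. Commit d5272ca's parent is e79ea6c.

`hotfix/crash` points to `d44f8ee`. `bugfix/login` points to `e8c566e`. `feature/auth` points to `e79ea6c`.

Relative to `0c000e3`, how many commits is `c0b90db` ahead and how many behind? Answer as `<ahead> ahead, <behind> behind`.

Reachable from c0b90db: {05ab38c, 098aeb9, 0c000e3, 71ec5a2, c0b90db, e79ea6c, e8c566e, fa41683}.
Reachable from 0c000e3: {0c000e3}.
Only in c0b90db's history (ahead): {05ab38c, 098aeb9, 71ec5a2, c0b90db, e79ea6c, e8c566e, fa41683} — 7.
Only in 0c000e3's history (behind): {} — 0.

7 ahead, 0 behind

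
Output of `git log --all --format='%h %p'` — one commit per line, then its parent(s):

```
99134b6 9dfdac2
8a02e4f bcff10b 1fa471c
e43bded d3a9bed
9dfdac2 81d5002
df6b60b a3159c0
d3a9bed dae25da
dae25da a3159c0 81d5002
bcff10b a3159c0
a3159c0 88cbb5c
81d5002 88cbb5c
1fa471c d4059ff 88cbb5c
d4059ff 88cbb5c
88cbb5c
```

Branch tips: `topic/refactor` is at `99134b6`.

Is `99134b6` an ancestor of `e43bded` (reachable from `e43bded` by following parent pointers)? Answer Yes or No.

Ancestors of e43bded: {81d5002, 88cbb5c, a3159c0, d3a9bed, dae25da, e43bded}.
99134b6 is not in that set, so it is not an ancestor of e43bded.

No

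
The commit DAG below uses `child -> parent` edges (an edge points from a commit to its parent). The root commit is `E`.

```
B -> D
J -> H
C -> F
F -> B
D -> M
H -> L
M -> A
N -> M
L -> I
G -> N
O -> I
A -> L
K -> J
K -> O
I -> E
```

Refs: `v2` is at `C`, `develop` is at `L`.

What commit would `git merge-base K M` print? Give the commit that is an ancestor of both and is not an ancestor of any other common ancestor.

Ancestors of K: {E, H, I, J, K, L, O}.
Ancestors of M: {A, E, I, L, M}.
Common ancestors: {E, I, L}.
Among these, L is not an ancestor of any other common ancestor — it is the merge base.

L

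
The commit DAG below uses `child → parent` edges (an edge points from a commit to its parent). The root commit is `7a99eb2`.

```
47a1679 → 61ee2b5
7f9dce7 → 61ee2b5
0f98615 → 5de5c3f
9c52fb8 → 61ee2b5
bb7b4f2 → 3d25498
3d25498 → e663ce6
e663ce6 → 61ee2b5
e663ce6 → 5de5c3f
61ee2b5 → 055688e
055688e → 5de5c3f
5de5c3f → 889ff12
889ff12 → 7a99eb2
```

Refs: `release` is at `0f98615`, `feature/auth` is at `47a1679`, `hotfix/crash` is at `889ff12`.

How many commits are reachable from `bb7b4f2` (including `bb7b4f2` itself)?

Walking parent pointers from bb7b4f2: reachable set = {055688e, 3d25498, 5de5c3f, 61ee2b5, 7a99eb2, 889ff12, bb7b4f2, e663ce6}.
That is 8 commits.

8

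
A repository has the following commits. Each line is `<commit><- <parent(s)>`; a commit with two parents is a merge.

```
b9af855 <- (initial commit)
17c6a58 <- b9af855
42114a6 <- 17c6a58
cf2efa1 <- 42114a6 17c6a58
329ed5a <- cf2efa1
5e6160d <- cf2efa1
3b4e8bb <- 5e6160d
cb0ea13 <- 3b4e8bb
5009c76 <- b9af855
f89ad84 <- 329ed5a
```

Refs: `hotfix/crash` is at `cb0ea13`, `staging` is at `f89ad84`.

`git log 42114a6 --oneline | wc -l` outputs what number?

3

Walking parent pointers from 42114a6: reachable set = {17c6a58, 42114a6, b9af855}.
That is 3 commits.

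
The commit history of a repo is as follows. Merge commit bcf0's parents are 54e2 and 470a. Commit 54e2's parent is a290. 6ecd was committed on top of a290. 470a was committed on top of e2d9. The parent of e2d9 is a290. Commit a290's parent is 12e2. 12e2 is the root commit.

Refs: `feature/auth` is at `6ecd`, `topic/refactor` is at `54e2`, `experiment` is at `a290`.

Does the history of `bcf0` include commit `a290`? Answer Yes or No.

Yes

Ancestors of bcf0 (commits reachable by following parents): {12e2, 470a, 54e2, a290, bcf0, e2d9}.
a290 is in that set, so it is an ancestor of bcf0.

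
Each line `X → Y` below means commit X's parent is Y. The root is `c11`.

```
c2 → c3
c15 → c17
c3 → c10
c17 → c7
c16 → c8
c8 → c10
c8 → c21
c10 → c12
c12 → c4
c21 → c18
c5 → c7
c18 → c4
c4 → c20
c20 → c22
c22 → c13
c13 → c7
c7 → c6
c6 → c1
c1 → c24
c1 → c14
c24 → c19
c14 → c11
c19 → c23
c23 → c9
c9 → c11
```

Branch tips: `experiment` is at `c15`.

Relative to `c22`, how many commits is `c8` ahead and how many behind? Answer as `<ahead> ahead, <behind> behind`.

Reachable from c8: {c1, c10, c11, c12, c13, c14, c18, c19, c20, c21, c22, c23, c24, c4, c6, c7, c8, c9}.
Reachable from c22: {c1, c11, c13, c14, c19, c22, c23, c24, c6, c7, c9}.
Only in c8's history (ahead): {c10, c12, c18, c20, c21, c4, c8} — 7.
Only in c22's history (behind): {} — 0.

7 ahead, 0 behind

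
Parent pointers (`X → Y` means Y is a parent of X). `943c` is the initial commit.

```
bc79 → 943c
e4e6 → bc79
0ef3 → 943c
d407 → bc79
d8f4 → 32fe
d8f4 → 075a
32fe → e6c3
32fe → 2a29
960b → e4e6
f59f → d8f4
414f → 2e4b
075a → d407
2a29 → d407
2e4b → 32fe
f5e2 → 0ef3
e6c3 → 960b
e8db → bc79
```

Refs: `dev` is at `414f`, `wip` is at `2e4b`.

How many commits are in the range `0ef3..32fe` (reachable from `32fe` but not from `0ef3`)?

Reachable from 32fe: {2a29, 32fe, 943c, 960b, bc79, d407, e4e6, e6c3}.
Reachable from 0ef3: {0ef3, 943c}.
In 32fe's history but not 0ef3's: {2a29, 32fe, 960b, bc79, d407, e4e6, e6c3} — 7 commits.

7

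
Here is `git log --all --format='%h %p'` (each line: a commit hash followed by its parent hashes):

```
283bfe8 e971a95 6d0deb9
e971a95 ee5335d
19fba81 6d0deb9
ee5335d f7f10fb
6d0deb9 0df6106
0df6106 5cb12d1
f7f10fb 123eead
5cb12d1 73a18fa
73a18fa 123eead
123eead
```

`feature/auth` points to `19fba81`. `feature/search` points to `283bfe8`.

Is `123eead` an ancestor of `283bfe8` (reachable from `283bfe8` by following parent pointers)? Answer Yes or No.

Ancestors of 283bfe8 (commits reachable by following parents): {0df6106, 123eead, 283bfe8, 5cb12d1, 6d0deb9, 73a18fa, e971a95, ee5335d, f7f10fb}.
123eead is in that set, so it is an ancestor of 283bfe8.

Yes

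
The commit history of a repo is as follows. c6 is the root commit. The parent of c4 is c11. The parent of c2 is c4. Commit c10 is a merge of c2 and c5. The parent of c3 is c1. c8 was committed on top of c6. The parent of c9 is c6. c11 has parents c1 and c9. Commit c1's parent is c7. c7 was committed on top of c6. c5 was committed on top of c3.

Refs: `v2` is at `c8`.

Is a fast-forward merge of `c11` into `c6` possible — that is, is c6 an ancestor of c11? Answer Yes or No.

A fast-forward from c6 to c11 is possible iff c6 is an ancestor of c11.
Ancestors of c11: {c1, c11, c6, c7, c9}.
c6 is among them, so fast-forward is possible.

Yes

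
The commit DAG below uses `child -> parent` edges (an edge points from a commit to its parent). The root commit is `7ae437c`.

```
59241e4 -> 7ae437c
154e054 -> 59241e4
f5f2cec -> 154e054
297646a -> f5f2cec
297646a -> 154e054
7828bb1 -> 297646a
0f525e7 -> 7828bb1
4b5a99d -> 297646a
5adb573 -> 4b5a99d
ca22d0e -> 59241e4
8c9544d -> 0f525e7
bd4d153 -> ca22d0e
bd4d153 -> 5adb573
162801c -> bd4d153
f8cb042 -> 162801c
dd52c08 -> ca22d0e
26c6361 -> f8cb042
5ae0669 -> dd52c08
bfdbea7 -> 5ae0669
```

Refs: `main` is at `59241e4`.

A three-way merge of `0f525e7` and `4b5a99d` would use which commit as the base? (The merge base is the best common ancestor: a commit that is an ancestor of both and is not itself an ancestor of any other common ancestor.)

Ancestors of 0f525e7: {0f525e7, 154e054, 297646a, 59241e4, 7828bb1, 7ae437c, f5f2cec}.
Ancestors of 4b5a99d: {154e054, 297646a, 4b5a99d, 59241e4, 7ae437c, f5f2cec}.
Common ancestors: {154e054, 297646a, 59241e4, 7ae437c, f5f2cec}.
Among these, 297646a is not an ancestor of any other common ancestor — it is the merge base.

297646a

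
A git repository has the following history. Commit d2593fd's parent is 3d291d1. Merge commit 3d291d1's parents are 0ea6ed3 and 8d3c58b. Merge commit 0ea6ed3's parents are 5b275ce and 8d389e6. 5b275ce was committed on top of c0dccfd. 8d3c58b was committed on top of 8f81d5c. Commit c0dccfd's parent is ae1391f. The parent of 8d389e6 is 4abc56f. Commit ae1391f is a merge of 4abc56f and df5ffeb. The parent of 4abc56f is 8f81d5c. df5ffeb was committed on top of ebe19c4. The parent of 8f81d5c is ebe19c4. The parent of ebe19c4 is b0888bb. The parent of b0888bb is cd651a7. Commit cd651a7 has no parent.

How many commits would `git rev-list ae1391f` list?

7

Walking parent pointers from ae1391f: reachable set = {4abc56f, 8f81d5c, ae1391f, b0888bb, cd651a7, df5ffeb, ebe19c4}.
That is 7 commits.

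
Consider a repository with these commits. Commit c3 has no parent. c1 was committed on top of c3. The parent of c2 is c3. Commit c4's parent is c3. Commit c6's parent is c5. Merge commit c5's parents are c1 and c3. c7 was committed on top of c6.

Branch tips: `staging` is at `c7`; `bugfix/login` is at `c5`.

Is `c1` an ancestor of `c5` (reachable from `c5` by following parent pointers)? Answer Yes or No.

Yes

Ancestors of c5 (commits reachable by following parents): {c1, c3, c5}.
c1 is in that set, so it is an ancestor of c5.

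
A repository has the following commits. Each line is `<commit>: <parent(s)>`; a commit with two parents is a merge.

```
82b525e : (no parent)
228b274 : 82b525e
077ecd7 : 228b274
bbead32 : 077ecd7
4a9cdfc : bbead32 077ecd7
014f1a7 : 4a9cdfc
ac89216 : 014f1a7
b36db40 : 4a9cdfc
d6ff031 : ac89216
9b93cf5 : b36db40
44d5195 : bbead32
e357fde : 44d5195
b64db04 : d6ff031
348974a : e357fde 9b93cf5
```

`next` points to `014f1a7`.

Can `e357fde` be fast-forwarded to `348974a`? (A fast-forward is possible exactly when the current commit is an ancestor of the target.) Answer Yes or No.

Yes

A fast-forward from e357fde to 348974a is possible iff e357fde is an ancestor of 348974a.
Ancestors of 348974a: {077ecd7, 228b274, 348974a, 44d5195, 4a9cdfc, 82b525e, 9b93cf5, b36db40, bbead32, e357fde}.
e357fde is among them, so fast-forward is possible.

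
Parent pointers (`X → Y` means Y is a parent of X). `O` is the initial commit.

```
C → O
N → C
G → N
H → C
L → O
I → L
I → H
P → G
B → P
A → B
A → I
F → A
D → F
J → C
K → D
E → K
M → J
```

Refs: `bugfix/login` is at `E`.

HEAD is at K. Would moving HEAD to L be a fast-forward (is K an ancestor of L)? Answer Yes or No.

No

A fast-forward from K to L is possible iff K is an ancestor of L.
Ancestors of L: {L, O}.
K is not among them, so fast-forward is not possible.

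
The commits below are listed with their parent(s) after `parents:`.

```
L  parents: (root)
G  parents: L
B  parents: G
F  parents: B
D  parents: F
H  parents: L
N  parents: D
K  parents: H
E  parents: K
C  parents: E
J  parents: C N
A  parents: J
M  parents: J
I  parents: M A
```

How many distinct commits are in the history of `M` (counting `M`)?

12

Walking parent pointers from M: reachable set = {B, C, D, E, F, G, H, J, K, L, M, N}.
That is 12 commits.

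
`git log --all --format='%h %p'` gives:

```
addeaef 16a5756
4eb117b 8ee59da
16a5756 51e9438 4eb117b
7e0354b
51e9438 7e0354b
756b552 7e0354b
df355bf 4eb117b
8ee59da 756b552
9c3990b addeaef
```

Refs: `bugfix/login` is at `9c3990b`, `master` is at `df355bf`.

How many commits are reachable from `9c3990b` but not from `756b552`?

Reachable from 9c3990b: {16a5756, 4eb117b, 51e9438, 756b552, 7e0354b, 8ee59da, 9c3990b, addeaef}.
Reachable from 756b552: {756b552, 7e0354b}.
In 9c3990b's history but not 756b552's: {16a5756, 4eb117b, 51e9438, 8ee59da, 9c3990b, addeaef} — 6 commits.

6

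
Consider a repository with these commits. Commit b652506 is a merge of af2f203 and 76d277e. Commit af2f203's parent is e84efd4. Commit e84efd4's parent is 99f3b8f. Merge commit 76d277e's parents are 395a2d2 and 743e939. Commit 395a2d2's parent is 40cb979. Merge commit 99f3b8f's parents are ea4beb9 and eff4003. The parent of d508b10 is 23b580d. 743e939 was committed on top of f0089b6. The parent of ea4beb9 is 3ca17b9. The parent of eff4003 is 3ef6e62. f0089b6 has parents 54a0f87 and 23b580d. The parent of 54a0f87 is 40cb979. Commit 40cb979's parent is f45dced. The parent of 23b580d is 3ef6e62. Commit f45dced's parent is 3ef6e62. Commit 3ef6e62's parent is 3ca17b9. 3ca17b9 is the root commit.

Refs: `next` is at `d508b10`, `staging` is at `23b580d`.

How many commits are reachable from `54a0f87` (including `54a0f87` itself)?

Walking parent pointers from 54a0f87: reachable set = {3ca17b9, 3ef6e62, 40cb979, 54a0f87, f45dced}.
That is 5 commits.

5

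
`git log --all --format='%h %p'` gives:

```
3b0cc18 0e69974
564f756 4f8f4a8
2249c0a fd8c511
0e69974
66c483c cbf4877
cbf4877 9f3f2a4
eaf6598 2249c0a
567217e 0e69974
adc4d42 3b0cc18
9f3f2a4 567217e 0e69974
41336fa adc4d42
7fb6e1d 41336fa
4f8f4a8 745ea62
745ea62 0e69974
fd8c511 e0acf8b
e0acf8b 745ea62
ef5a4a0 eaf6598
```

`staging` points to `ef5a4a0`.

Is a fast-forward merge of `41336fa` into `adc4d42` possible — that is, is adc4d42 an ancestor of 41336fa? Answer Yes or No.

A fast-forward from adc4d42 to 41336fa is possible iff adc4d42 is an ancestor of 41336fa.
Ancestors of 41336fa: {0e69974, 3b0cc18, 41336fa, adc4d42}.
adc4d42 is among them, so fast-forward is possible.

Yes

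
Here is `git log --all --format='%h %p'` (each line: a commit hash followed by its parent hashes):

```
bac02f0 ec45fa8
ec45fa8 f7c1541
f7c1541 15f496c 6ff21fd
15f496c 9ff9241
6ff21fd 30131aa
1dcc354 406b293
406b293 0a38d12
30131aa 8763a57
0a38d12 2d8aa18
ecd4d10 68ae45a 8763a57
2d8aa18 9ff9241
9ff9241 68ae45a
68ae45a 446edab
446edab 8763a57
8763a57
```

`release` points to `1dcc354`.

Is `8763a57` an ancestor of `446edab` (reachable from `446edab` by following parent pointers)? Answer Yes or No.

Ancestors of 446edab (commits reachable by following parents): {446edab, 8763a57}.
8763a57 is in that set, so it is an ancestor of 446edab.

Yes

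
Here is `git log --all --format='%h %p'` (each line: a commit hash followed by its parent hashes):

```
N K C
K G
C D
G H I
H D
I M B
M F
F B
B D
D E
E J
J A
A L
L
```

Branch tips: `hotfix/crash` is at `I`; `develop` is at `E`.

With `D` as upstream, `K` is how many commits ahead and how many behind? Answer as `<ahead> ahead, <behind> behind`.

7 ahead, 0 behind

Reachable from K: {A, B, D, E, F, G, H, I, J, K, L, M}.
Reachable from D: {A, D, E, J, L}.
Only in K's history (ahead): {B, F, G, H, I, K, M} — 7.
Only in D's history (behind): {} — 0.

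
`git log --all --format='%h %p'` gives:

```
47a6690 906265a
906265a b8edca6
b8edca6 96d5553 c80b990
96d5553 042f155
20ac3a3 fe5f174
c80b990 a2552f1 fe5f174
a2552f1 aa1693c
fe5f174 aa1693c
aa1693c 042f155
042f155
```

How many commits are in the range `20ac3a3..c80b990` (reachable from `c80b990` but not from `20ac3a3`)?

Reachable from c80b990: {042f155, a2552f1, aa1693c, c80b990, fe5f174}.
Reachable from 20ac3a3: {042f155, 20ac3a3, aa1693c, fe5f174}.
In c80b990's history but not 20ac3a3's: {a2552f1, c80b990} — 2 commits.

2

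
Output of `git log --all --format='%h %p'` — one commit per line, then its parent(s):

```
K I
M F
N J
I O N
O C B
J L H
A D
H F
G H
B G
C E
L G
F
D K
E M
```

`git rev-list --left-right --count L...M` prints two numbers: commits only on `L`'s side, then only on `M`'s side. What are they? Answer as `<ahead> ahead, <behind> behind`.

Reachable from L: {F, G, H, L}.
Reachable from M: {F, M}.
Only in L's history (ahead): {G, H, L} — 3.
Only in M's history (behind): {M} — 1.

3 ahead, 1 behind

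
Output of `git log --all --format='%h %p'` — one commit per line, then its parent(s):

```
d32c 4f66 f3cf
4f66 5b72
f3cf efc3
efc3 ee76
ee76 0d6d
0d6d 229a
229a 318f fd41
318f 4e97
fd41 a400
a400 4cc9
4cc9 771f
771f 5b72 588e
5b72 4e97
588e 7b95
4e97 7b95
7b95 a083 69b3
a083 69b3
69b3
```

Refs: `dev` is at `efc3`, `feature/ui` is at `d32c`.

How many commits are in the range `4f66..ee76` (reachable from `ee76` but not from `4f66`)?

9

Reachable from ee76: {0d6d, 229a, 318f, 4cc9, 4e97, 588e, 5b72, 69b3, 771f, 7b95, a083, a400, ee76, fd41}.
Reachable from 4f66: {4e97, 4f66, 5b72, 69b3, 7b95, a083}.
In ee76's history but not 4f66's: {0d6d, 229a, 318f, 4cc9, 588e, 771f, a400, ee76, fd41} — 9 commits.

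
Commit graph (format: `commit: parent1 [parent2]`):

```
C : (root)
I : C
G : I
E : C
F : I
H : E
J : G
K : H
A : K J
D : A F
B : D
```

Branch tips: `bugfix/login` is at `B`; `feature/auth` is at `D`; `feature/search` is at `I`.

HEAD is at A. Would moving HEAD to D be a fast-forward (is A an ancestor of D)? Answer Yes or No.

Yes

A fast-forward from A to D is possible iff A is an ancestor of D.
Ancestors of D: {A, C, D, E, F, G, H, I, J, K}.
A is among them, so fast-forward is possible.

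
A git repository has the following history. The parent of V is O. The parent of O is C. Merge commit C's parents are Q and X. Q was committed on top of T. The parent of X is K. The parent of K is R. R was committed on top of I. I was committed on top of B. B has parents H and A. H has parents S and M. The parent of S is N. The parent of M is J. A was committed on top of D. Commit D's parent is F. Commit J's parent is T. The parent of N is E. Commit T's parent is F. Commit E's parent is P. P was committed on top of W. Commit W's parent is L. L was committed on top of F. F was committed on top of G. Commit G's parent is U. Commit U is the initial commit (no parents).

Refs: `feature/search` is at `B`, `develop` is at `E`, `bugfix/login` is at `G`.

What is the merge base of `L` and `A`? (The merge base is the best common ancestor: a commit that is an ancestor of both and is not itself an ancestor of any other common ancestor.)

Ancestors of L: {F, G, L, U}.
Ancestors of A: {A, D, F, G, U}.
Common ancestors: {F, G, U}.
Among these, F is not an ancestor of any other common ancestor — it is the merge base.

F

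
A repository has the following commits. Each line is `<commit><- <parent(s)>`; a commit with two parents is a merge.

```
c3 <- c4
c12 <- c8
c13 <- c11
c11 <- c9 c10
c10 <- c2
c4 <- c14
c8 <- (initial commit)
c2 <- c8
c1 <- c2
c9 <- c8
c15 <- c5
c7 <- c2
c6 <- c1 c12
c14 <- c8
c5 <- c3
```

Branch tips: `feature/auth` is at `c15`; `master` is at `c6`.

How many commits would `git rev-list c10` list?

3

Walking parent pointers from c10: reachable set = {c10, c2, c8}.
That is 3 commits.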